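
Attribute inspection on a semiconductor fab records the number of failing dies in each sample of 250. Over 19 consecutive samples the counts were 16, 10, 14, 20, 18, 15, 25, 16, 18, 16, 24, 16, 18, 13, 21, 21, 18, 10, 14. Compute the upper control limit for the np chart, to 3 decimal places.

p̄ = Σdᵢ / (k·n) = 323 / (19 × 250) = 0.06800
UCL = np̄ + 3·√(np̄(1−p̄)) = 17.0000 + 3 × √(17.0000×0.93200) = 17.0000 + 3 × 3.9805 = 28.9414

28.941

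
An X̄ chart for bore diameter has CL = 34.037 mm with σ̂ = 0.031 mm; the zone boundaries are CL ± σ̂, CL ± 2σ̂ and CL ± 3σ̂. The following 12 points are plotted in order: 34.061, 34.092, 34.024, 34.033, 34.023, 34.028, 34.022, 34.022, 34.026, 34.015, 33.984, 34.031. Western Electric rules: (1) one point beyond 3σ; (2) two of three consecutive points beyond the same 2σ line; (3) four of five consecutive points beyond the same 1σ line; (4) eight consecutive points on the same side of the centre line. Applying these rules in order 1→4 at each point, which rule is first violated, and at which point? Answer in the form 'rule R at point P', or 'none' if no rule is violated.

Zone of each point (C = within 1σ̂, B = 1σ̂–2σ̂, A = 2σ̂–3σ̂, * = beyond 3σ̂; sign = side of CL): 1:+C, 2:+B, 3:-C, 4:-C, 5:-C, 6:-C, 7:-C, 8:-C, 9:-C, 10:-C, 11:-B, 12:-C
Rule 4 (eight consecutive points on the same side of the centre line) is satisfied at point 10.

rule 4 at point 10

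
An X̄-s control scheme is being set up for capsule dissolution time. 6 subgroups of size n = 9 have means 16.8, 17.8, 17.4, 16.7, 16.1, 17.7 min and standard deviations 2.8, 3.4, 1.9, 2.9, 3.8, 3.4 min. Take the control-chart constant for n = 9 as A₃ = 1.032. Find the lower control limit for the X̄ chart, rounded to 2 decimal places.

X̄̄ = (16.8 + 17.8 + 17.4 + 16.7 + 16.1 + 17.7) / 6 = 17.0833
s̄ = (2.8 + 3.4 + 1.9 + 2.9 + 3.8 + 3.4) / 6 = 3.0333
LCL = X̄̄ − A₃·s̄ = 17.0833 − 1.032 × 3.0333 = 13.9529

13.95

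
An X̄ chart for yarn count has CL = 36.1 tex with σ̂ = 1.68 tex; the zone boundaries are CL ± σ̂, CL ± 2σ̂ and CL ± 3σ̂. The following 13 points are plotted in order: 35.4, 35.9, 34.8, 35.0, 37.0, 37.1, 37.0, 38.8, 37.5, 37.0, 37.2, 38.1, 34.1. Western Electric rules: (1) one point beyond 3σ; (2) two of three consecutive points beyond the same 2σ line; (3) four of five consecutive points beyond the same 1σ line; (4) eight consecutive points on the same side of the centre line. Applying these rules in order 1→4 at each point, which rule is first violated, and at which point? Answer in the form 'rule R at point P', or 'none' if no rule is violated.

Zone of each point (C = within 1σ̂, B = 1σ̂–2σ̂, A = 2σ̂–3σ̂, * = beyond 3σ̂; sign = side of CL): 1:-C, 2:-C, 3:-C, 4:-C, 5:+C, 6:+C, 7:+C, 8:+B, 9:+C, 10:+C, 11:+C, 12:+B, 13:-B
Rule 4 (eight consecutive points on the same side of the centre line) is satisfied at point 12.

rule 4 at point 12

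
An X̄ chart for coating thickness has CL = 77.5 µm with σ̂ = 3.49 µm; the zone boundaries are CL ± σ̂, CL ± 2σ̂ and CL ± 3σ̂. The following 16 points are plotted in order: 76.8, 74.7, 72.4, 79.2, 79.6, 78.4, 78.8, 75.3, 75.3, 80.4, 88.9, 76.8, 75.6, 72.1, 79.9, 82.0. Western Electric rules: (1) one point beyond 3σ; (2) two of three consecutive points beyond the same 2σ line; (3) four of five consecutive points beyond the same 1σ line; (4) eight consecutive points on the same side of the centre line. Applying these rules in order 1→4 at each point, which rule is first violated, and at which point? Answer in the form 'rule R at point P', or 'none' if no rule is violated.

Zone of each point (C = within 1σ̂, B = 1σ̂–2σ̂, A = 2σ̂–3σ̂, * = beyond 3σ̂; sign = side of CL): 1:-C, 2:-C, 3:-B, 4:+C, 5:+C, 6:+C, 7:+C, 8:-C, 9:-C, 10:+C, 11:+*, 12:-C, 13:-C, 14:-B, 15:+C, 16:+B
Rule 1 (one point beyond the 3σ limits) is satisfied at point 11.

rule 1 at point 11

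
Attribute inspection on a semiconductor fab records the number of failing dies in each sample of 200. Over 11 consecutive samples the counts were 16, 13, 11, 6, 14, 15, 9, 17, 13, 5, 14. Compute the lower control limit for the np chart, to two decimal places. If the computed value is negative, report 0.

p̄ = Σdᵢ / (k·n) = 133 / (11 × 200) = 0.06045
LCL = np̄ − 3·√(np̄(1−p̄)) = 12.0909 − 3 × 3.3705 = 1.9795

1.98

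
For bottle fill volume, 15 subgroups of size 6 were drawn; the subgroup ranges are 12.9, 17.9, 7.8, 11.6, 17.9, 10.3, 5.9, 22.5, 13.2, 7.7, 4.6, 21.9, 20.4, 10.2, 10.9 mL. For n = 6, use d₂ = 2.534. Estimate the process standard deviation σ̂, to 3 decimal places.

R̄ = (12.9 + 17.9 + 7.8 + 11.6 + 17.9 + 10.3 + 5.9 + 22.5 + 13.2 + 7.7 + 4.6 + 21.9 + 20.4 + 10.2 + 10.9) / 15 = 13.0467
σ̂ = R̄ / d₂ = 13.0467 / 2.534 = 5.1486

5.149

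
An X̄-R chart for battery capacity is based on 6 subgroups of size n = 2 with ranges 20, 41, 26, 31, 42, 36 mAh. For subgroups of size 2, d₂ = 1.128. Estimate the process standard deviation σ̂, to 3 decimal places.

R̄ = (20 + 41 + 26 + 31 + 42 + 36) / 6 = 32.6667
σ̂ = R̄ / d₂ = 32.6667 / 1.128 = 28.9598

28.960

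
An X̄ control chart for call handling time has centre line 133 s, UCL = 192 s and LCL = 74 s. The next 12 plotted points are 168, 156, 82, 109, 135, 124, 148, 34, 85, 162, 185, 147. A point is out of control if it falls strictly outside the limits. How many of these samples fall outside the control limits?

Compare each point to [74, 192]: sample 8 = 34 < LCL.

1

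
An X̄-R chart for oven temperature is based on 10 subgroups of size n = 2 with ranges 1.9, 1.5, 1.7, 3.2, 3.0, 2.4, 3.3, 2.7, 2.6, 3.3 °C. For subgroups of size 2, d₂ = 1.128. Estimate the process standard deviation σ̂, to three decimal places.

R̄ = (1.9 + 1.5 + 1.7 + 3.2 + 3.0 + 2.4 + 3.3 + 2.7 + 2.6 + 3.3) / 10 = 2.5600
σ̂ = R̄ / d₂ = 2.5600 / 1.128 = 2.2695

2.270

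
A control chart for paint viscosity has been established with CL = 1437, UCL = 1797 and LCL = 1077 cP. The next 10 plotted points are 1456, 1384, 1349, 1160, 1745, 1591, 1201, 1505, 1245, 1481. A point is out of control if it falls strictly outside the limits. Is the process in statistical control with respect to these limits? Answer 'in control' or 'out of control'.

in control

All 10 points lie within [1077, 1797].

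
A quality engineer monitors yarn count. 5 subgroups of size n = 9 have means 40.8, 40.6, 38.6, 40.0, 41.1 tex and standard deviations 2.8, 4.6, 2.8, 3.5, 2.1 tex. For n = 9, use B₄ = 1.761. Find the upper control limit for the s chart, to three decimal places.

5.565

s̄ = (2.8 + 4.6 + 2.8 + 3.5 + 2.1) / 5 = 3.1600
UCL_s = B₄·s̄ = 1.761 × 3.1600 = 5.5648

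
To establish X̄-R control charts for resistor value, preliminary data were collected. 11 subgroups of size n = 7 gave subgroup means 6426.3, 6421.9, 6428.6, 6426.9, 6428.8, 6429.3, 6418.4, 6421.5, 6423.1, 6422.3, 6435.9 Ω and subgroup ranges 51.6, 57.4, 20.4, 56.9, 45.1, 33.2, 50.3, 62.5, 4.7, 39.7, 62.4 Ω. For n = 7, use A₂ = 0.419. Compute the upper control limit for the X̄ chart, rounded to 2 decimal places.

6444.17

X̄̄ = (6426.3 + 6421.9 + 6428.6 + 6426.9 + 6428.8 + 6429.3 + 6418.4 + 6421.5 + 6423.1 + 6422.3 + 6435.9) / 11 = 70683.0000 / 11 = 6425.7273
R̄ = (51.6 + 57.4 + 20.4 + 56.9 + 45.1 + 33.2 + 50.3 + 62.5 + 4.7 + 39.7 + 62.4) / 11 = 484.2000 / 11 = 44.0182
UCL = X̄̄ + A₂·R̄ = 6425.7273 + 0.419 × 44.0182 = 6444.1709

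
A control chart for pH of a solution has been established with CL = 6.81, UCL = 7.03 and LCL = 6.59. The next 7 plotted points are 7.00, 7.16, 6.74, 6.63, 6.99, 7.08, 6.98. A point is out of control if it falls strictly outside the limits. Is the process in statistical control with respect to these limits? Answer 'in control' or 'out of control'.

out of control

Compare each point to [6.59, 7.03]: sample 2 = 7.16 > UCL; sample 6 = 7.08 > UCL.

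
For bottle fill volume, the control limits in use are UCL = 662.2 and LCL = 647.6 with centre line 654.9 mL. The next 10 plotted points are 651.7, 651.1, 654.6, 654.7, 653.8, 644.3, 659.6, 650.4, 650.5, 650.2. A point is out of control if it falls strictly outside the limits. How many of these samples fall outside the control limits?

1

Compare each point to [647.6, 662.2]: sample 6 = 644.3 < LCL.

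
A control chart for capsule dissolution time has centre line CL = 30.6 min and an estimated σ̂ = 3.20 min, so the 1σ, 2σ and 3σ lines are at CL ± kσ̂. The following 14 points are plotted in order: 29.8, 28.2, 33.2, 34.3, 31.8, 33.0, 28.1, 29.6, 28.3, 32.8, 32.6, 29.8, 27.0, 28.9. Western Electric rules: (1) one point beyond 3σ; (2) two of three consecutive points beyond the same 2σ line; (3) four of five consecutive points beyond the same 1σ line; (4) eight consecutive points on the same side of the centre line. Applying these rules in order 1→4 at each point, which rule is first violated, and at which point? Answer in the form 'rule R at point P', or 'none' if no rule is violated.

none

Zone of each point (C = within 1σ̂, B = 1σ̂–2σ̂, A = 2σ̂–3σ̂, * = beyond 3σ̂; sign = side of CL): 1:-C, 2:-C, 3:+C, 4:+B, 5:+C, 6:+C, 7:-C, 8:-C, 9:-C, 10:+C, 11:+C, 12:-C, 13:-B, 14:-C
No rule fires across all 14 points.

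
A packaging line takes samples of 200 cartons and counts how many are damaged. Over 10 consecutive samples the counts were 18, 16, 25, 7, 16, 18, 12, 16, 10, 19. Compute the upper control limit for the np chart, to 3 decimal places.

p̄ = Σdᵢ / (k·n) = 157 / (10 × 200) = 0.07850
UCL = np̄ + 3·√(np̄(1−p̄)) = 15.7000 + 3 × √(15.7000×0.92150) = 15.7000 + 3 × 3.8036 = 27.1109

27.111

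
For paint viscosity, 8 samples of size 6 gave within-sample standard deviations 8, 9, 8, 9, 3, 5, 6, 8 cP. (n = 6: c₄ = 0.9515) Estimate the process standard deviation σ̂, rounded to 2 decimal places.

7.36

s̄ = (8 + 9 + 8 + 9 + 3 + 5 + 6 + 8) / 8 = 7.0000
σ̂ = s̄ / c₄ = 7.0000 / 0.9515 = 7.3568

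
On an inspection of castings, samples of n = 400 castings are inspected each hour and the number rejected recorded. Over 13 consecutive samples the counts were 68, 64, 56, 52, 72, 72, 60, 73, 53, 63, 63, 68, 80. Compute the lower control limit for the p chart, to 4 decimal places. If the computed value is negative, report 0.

p̄ = Σdᵢ / (k·n) = 844 / (13 × 400) = 0.16231
LCL = p̄ − 3·√(p̄(1−p̄)/n) = 0.16231 − 3 × 0.01844 = 0.10700

0.1070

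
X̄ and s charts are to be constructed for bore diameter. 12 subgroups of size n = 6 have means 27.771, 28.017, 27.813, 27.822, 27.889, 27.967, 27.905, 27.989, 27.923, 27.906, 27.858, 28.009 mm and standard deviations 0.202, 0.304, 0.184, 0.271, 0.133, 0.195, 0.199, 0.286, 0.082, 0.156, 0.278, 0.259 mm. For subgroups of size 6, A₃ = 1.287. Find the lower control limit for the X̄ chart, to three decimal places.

X̄̄ = (27.771 + 28.017 + 27.813 + 27.822 + 27.889 + 27.967 + 27.905 + 27.989 + 27.923 + 27.906 + 27.858 + 28.009) / 12 = 27.9057
s̄ = (0.202 + 0.304 + 0.184 + 0.271 + 0.133 + 0.195 + 0.199 + 0.286 + 0.082 + 0.156 + 0.278 + 0.259) / 12 = 0.2124
LCL = X̄̄ − A₃·s̄ = 27.9057 − 1.287 × 0.2124 = 27.6324

27.632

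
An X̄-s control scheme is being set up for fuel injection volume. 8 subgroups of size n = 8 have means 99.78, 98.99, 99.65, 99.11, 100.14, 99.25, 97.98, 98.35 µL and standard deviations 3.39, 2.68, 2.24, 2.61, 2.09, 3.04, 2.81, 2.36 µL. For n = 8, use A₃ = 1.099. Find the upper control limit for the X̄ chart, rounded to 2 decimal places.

X̄̄ = (99.78 + 98.99 + 99.65 + 99.11 + 100.14 + 99.25 + 97.98 + 98.35) / 8 = 99.1562
s̄ = (3.39 + 2.68 + 2.24 + 2.61 + 2.09 + 3.04 + 2.81 + 2.36) / 8 = 2.6525
UCL = X̄̄ + A₃·s̄ = 99.1562 + 1.099 × 2.6525 = 102.0713

102.07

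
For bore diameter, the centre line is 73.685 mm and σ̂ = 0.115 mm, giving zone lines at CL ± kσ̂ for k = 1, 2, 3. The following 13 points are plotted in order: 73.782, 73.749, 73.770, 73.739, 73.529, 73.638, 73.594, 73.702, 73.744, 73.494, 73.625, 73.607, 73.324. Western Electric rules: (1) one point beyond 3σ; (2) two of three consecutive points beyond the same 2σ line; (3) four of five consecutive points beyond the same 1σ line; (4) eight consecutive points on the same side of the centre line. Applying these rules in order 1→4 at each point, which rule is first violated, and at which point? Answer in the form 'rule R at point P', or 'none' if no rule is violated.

Zone of each point (C = within 1σ̂, B = 1σ̂–2σ̂, A = 2σ̂–3σ̂, * = beyond 3σ̂; sign = side of CL): 1:+C, 2:+C, 3:+C, 4:+C, 5:-B, 6:-C, 7:-C, 8:+C, 9:+C, 10:-B, 11:-C, 12:-C, 13:-*
Rule 1 (one point beyond the 3σ limits) is satisfied at point 13.

rule 1 at point 13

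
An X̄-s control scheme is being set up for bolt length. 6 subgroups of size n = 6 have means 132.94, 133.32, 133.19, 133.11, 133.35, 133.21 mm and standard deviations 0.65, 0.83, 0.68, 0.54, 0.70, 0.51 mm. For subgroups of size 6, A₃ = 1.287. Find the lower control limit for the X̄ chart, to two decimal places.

X̄̄ = (132.94 + 133.32 + 133.19 + 133.11 + 133.35 + 133.21) / 6 = 133.1867
s̄ = (0.65 + 0.83 + 0.68 + 0.54 + 0.70 + 0.51) / 6 = 0.6517
LCL = X̄̄ − A₃·s̄ = 133.1867 − 1.287 × 0.6517 = 132.3480

132.35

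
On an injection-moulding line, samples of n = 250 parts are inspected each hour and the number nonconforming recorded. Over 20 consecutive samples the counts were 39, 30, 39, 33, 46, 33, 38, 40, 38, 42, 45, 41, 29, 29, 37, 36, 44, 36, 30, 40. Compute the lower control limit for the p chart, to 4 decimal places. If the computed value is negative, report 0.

0.0814

p̄ = Σdᵢ / (k·n) = 745 / (20 × 250) = 0.14900
LCL = p̄ − 3·√(p̄(1−p̄)/n) = 0.14900 − 3 × 0.02252 = 0.08144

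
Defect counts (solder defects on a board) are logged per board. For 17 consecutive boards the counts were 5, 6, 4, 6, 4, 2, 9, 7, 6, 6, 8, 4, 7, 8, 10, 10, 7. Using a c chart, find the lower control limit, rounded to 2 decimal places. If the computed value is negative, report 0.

c̄ = (5 + 6 + 4 + 6 + 4 + 2 + 9 + 7 + 6 + 6 + 8 + 4 + 7 + 8 + 10 + 10 + 7) / 17 = 109 / 17 = 6.4118
LCL = c̄ − 3√c̄ = 6.4118 − 3 × 2.5321 = -1.1847 → 0 (cannot be negative)

0.00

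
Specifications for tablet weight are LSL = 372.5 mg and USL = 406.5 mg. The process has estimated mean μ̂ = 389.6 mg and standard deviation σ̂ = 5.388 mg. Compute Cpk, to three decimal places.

Cpu = (USL − μ̂) / (3σ̂) = (406.5 − 389.6) / (3 × 5.388) = 1.0455; Cpl = (μ̂ − LSL) / (3σ̂) = (389.6 − 372.5) / (3 × 5.388) = 1.0579; Cpk = min(Cpu, Cpl) = 1.0455

1.046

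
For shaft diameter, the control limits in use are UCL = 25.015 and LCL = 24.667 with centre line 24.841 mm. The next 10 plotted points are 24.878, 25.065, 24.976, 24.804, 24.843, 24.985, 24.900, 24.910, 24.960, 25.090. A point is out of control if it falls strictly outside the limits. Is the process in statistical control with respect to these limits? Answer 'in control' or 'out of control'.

Compare each point to [24.667, 25.015]: sample 2 = 25.065 > UCL; sample 10 = 25.090 > UCL.

out of control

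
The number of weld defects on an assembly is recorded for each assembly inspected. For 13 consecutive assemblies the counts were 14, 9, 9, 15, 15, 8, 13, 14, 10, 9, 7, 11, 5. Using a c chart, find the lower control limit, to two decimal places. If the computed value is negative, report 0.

c̄ = (14 + 9 + 9 + 15 + 15 + 8 + 13 + 14 + 10 + 9 + 7 + 11 + 5) / 13 = 139 / 13 = 10.6923
LCL = c̄ − 3√c̄ = 10.6923 − 3 × 3.2699 = 0.8826

0.88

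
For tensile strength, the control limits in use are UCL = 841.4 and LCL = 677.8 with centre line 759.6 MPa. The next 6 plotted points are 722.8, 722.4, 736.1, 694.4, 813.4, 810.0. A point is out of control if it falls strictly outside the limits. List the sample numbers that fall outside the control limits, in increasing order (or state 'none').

All 6 points lie within [677.8, 841.4].

none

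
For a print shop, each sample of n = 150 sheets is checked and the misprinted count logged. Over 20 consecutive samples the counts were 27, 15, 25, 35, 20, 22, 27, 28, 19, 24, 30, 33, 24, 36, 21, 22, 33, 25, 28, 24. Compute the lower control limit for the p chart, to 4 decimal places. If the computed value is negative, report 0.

0.0801

p̄ = Σdᵢ / (k·n) = 518 / (20 × 150) = 0.17267
LCL = p̄ − 3·√(p̄(1−p̄)/n) = 0.17267 − 3 × 0.03086 = 0.08009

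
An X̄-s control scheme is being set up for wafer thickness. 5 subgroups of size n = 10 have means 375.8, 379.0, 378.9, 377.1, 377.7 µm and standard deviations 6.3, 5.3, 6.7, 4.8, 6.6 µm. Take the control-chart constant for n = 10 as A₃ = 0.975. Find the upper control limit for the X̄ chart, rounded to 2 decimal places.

X̄̄ = (375.8 + 379.0 + 378.9 + 377.1 + 377.7) / 5 = 377.7000
s̄ = (6.3 + 5.3 + 6.7 + 4.8 + 6.6) / 5 = 5.9400
UCL = X̄̄ + A₃·s̄ = 377.7000 + 0.975 × 5.9400 = 383.4915

383.49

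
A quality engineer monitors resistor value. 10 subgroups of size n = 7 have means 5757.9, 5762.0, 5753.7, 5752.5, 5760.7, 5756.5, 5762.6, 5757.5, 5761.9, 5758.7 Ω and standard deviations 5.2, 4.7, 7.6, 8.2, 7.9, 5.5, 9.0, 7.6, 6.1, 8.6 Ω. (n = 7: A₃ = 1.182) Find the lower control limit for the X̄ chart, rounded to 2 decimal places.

5750.08

X̄̄ = (5757.9 + 5762.0 + 5753.7 + 5752.5 + 5760.7 + 5756.5 + 5762.6 + 5757.5 + 5761.9 + 5758.7) / 10 = 5758.4000
s̄ = (5.2 + 4.7 + 7.6 + 8.2 + 7.9 + 5.5 + 9.0 + 7.6 + 6.1 + 8.6) / 10 = 7.0400
LCL = X̄̄ − A₃·s̄ = 5758.4000 − 1.182 × 7.0400 = 5750.0787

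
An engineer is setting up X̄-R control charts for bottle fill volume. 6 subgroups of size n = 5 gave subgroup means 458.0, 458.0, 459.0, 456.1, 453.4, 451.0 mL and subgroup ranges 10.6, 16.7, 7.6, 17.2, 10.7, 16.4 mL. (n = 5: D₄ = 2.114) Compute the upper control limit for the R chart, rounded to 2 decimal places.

27.90

R̄ = (10.6 + 16.7 + 7.6 + 17.2 + 10.7 + 16.4) / 6 = 79.2000 / 6 = 13.2000
UCL_R = D₄·R̄ = 2.114 × 13.2000 = 27.9048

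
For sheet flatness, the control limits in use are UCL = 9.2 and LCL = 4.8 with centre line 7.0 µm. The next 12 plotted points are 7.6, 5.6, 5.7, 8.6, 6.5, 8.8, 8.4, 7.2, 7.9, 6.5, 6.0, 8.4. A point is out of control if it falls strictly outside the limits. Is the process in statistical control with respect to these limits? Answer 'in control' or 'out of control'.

in control

All 12 points lie within [4.8, 9.2].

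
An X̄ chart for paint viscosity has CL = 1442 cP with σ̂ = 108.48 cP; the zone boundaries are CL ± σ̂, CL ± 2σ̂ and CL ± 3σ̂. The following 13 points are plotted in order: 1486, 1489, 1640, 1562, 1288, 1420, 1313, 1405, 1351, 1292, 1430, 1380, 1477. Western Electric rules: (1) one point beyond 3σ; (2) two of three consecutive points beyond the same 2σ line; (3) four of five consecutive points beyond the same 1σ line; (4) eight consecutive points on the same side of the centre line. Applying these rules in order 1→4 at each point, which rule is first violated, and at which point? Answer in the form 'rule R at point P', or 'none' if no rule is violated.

rule 4 at point 12

Zone of each point (C = within 1σ̂, B = 1σ̂–2σ̂, A = 2σ̂–3σ̂, * = beyond 3σ̂; sign = side of CL): 1:+C, 2:+C, 3:+B, 4:+B, 5:-B, 6:-C, 7:-B, 8:-C, 9:-C, 10:-B, 11:-C, 12:-C, 13:+C
Rule 4 (eight consecutive points on the same side of the centre line) is satisfied at point 12.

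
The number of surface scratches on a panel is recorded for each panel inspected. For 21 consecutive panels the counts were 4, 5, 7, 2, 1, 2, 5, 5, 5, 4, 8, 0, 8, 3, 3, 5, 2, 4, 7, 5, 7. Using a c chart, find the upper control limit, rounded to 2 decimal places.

c̄ = (4 + 5 + 7 + 2 + 1 + 2 + 5 + 5 + 5 + 4 + 8 + 0 + 8 + 3 + 3 + 5 + 2 + 4 + 7 + 5 + 7) / 21 = 92 / 21 = 4.3810
UCL = c̄ + 3√c̄ = 4.3810 + 3 × √4.3810 = 4.3810 + 3 × 2.0931 = 10.6602

10.66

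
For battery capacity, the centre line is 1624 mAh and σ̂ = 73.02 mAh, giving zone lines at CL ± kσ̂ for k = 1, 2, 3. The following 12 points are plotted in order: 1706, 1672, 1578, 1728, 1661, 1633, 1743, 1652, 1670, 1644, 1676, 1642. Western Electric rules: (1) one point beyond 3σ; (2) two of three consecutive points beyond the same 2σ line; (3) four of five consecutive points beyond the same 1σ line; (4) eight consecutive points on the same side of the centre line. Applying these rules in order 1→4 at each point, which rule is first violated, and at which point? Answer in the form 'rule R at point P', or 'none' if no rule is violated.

Zone of each point (C = within 1σ̂, B = 1σ̂–2σ̂, A = 2σ̂–3σ̂, * = beyond 3σ̂; sign = side of CL): 1:+B, 2:+C, 3:-C, 4:+B, 5:+C, 6:+C, 7:+B, 8:+C, 9:+C, 10:+C, 11:+C, 12:+C
Rule 4 (eight consecutive points on the same side of the centre line) is satisfied at point 11.

rule 4 at point 11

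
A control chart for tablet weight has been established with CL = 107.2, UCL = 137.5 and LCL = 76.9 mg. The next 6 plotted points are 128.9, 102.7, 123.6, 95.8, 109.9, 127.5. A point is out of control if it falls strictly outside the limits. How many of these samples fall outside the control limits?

All 6 points lie within [76.9, 137.5].

0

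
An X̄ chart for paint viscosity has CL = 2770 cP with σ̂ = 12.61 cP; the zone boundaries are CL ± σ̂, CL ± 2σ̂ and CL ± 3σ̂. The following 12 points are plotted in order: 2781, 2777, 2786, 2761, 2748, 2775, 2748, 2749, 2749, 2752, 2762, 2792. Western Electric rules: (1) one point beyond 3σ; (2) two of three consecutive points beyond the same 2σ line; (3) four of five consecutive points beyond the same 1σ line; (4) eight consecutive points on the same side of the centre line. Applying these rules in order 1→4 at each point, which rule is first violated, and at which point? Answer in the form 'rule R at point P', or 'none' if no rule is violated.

rule 3 at point 9

Zone of each point (C = within 1σ̂, B = 1σ̂–2σ̂, A = 2σ̂–3σ̂, * = beyond 3σ̂; sign = side of CL): 1:+C, 2:+C, 3:+B, 4:-C, 5:-B, 6:+C, 7:-B, 8:-B, 9:-B, 10:-B, 11:-C, 12:+B
Rule 3 (four of five consecutive points beyond the same 1σ limit) is satisfied at point 9.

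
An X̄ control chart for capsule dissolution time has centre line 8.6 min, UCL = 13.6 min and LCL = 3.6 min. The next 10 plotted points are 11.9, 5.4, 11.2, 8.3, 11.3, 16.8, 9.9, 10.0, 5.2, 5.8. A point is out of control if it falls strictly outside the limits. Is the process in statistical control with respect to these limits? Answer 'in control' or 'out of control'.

out of control

Compare each point to [3.6, 13.6]: sample 6 = 16.8 > UCL.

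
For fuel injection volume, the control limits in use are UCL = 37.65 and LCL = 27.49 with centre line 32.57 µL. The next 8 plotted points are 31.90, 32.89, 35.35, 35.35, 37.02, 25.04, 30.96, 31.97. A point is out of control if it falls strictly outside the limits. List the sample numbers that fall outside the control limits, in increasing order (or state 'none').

Compare each point to [27.49, 37.65]: sample 6 = 25.04 < LCL.

6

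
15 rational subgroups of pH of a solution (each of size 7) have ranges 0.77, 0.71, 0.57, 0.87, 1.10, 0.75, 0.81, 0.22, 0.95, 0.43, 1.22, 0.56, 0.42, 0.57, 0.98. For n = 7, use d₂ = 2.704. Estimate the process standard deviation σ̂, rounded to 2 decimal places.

R̄ = (0.77 + 0.71 + 0.57 + 0.87 + 1.10 + 0.75 + 0.81 + 0.22 + 0.95 + 0.43 + 1.22 + 0.56 + 0.42 + 0.57 + 0.98) / 15 = 0.7287
σ̂ = R̄ / d₂ = 0.7287 / 2.704 = 0.2695

0.27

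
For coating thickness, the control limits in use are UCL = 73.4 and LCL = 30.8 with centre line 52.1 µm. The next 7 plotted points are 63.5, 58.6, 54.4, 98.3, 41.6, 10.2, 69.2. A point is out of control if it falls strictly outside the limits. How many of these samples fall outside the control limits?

2

Compare each point to [30.8, 73.4]: sample 4 = 98.3 > UCL; sample 6 = 10.2 < LCL.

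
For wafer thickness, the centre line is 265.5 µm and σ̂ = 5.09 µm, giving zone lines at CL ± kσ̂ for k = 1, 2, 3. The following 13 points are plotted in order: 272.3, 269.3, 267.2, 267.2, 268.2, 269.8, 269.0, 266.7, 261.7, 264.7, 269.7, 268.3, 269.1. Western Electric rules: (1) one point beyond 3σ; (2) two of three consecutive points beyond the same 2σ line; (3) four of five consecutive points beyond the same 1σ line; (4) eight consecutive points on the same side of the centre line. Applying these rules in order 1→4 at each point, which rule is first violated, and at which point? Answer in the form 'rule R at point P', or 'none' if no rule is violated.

rule 4 at point 8

Zone of each point (C = within 1σ̂, B = 1σ̂–2σ̂, A = 2σ̂–3σ̂, * = beyond 3σ̂; sign = side of CL): 1:+B, 2:+C, 3:+C, 4:+C, 5:+C, 6:+C, 7:+C, 8:+C, 9:-C, 10:-C, 11:+C, 12:+C, 13:+C
Rule 4 (eight consecutive points on the same side of the centre line) is satisfied at point 8.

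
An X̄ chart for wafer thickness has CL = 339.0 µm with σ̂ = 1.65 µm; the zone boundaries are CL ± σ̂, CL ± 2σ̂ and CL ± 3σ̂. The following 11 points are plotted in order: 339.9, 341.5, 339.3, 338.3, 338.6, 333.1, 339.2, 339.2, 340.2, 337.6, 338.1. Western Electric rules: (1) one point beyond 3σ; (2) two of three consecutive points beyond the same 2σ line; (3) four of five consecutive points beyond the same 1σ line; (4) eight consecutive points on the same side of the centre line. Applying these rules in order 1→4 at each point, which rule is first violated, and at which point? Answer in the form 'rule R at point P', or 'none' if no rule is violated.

Zone of each point (C = within 1σ̂, B = 1σ̂–2σ̂, A = 2σ̂–3σ̂, * = beyond 3σ̂; sign = side of CL): 1:+C, 2:+B, 3:+C, 4:-C, 5:-C, 6:-*, 7:+C, 8:+C, 9:+C, 10:-C, 11:-C
Rule 1 (one point beyond the 3σ limits) is satisfied at point 6.

rule 1 at point 6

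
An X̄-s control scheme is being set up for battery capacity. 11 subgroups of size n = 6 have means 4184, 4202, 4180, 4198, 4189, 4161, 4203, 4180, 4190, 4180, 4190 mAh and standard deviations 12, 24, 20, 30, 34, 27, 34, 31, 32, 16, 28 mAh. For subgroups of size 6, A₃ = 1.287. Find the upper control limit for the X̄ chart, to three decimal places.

X̄̄ = (4184 + 4202 + 4180 + 4198 + 4189 + 4161 + 4203 + 4180 + 4190 + 4180 + 4190) / 11 = 4187.0000
s̄ = (12 + 24 + 20 + 30 + 34 + 27 + 34 + 31 + 32 + 16 + 28) / 11 = 26.1818
UCL = X̄̄ + A₃·s̄ = 4187.0000 + 1.287 × 26.1818 = 4220.6960

4220.696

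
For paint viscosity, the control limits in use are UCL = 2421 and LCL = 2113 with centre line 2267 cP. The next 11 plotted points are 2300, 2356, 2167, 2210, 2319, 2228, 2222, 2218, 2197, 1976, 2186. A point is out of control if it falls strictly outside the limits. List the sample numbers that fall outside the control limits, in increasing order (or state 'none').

Compare each point to [2113, 2421]: sample 10 = 1976 < LCL.

10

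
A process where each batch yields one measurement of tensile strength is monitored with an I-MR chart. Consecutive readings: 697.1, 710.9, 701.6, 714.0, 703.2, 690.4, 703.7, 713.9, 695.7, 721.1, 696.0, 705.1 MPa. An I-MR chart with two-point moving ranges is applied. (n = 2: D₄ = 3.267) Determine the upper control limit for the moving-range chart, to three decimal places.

47.639

Moving ranges: 13.8, 9.3, 12.4, 10.8, 12.8, 13.3, 10.2, 18.2, 25.4, 25.1, 9.1; M̄R̄ = 160.4000 / 11 = 14.5818
UCL_MR = D₄·M̄R̄ = 3.267 × 14.5818 = 47.6388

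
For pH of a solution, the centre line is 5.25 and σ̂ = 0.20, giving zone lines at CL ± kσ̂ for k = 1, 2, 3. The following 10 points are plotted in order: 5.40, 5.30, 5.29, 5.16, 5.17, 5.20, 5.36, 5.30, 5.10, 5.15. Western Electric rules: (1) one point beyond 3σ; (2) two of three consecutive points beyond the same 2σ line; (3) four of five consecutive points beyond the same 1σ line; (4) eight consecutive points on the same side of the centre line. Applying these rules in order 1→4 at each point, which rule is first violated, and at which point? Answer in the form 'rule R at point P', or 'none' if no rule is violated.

Zone of each point (C = within 1σ̂, B = 1σ̂–2σ̂, A = 2σ̂–3σ̂, * = beyond 3σ̂; sign = side of CL): 1:+C, 2:+C, 3:+C, 4:-C, 5:-C, 6:-C, 7:+C, 8:+C, 9:-C, 10:-C
No rule fires across all 10 points.

none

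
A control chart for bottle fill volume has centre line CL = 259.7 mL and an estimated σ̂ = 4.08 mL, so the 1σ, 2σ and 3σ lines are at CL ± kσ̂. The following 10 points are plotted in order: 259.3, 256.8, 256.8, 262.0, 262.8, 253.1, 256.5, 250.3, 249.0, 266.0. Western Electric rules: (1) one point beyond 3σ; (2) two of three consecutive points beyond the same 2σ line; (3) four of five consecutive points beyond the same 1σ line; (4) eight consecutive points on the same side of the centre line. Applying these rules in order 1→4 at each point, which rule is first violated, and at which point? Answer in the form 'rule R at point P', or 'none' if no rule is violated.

Zone of each point (C = within 1σ̂, B = 1σ̂–2σ̂, A = 2σ̂–3σ̂, * = beyond 3σ̂; sign = side of CL): 1:-C, 2:-C, 3:-C, 4:+C, 5:+C, 6:-B, 7:-C, 8:-A, 9:-A, 10:+B
Rule 2 (two of three consecutive points beyond the same 2σ limit) is satisfied at point 9.

rule 2 at point 9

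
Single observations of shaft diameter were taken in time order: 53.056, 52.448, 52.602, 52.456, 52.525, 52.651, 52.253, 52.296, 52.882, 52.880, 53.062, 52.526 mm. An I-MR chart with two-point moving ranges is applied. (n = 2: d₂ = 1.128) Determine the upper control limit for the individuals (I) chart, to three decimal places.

X̄ = (53.056 + 52.448 + 52.602 + 52.456 + 52.525 + 52.651 + 52.253 + 52.296 + 52.882 + 52.880 + 53.062 + 52.526) / 12 = 52.6364
Moving ranges: 0.608, 0.154, 0.146, 0.069, 0.126, 0.398, 0.043, 0.586, 0.002, 0.182, 0.536; M̄R̄ = 2.8500 / 11 = 0.2591
UCL = X̄ + 3·M̄R̄/d₂ = 52.6364 + 3 × 0.2591 / 1.128 = 53.3255

53.325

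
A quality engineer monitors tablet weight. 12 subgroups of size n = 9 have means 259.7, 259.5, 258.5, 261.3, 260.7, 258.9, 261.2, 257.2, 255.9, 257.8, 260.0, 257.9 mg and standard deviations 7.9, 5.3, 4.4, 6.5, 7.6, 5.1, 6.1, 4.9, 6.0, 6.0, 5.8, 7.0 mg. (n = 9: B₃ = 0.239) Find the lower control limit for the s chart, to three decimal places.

s̄ = (7.9 + 5.3 + 4.4 + 6.5 + 7.6 + 5.1 + 6.1 + 4.9 + 6.0 + 6.0 + 5.8 + 7.0) / 12 = 6.0500
LCL_s = B₃·s̄ = 0.239 × 6.0500 = 1.4459

1.446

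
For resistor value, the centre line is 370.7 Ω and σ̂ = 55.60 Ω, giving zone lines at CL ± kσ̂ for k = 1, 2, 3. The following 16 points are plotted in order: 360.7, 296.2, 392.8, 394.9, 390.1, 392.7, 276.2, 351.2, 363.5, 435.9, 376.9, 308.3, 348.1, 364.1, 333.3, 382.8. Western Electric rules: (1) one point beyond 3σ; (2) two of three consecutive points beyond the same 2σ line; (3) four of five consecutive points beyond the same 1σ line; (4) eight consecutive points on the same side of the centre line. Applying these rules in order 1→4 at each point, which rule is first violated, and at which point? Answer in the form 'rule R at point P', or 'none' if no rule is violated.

Zone of each point (C = within 1σ̂, B = 1σ̂–2σ̂, A = 2σ̂–3σ̂, * = beyond 3σ̂; sign = side of CL): 1:-C, 2:-B, 3:+C, 4:+C, 5:+C, 6:+C, 7:-B, 8:-C, 9:-C, 10:+B, 11:+C, 12:-B, 13:-C, 14:-C, 15:-C, 16:+C
No rule fires across all 16 points.

none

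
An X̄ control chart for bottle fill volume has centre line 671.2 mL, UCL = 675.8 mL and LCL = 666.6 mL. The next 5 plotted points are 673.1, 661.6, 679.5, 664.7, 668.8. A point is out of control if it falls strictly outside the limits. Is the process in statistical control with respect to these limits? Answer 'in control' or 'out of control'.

Compare each point to [666.6, 675.8]: sample 2 = 661.6 < LCL; sample 3 = 679.5 > UCL; sample 4 = 664.7 < LCL.

out of control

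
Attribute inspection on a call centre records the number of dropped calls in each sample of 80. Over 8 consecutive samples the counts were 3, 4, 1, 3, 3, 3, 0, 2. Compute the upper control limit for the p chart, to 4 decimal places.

p̄ = Σdᵢ / (k·n) = 19 / (8 × 80) = 0.02969
UCL = p̄ + 3·√(p̄(1−p̄)/n) = 0.02969 + 3 × √(0.02969×0.97031/80) = 0.02969 + 3 × 0.01898 = 0.08661

0.0866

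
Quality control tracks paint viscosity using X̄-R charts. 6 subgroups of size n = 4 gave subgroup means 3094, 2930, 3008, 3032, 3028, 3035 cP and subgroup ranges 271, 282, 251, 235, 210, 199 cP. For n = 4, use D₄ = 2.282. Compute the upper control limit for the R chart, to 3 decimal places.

R̄ = (271 + 282 + 251 + 235 + 210 + 199) / 6 = 1448.0000 / 6 = 241.3333
UCL_R = D₄·R̄ = 2.282 × 241.3333 = 550.7227

550.723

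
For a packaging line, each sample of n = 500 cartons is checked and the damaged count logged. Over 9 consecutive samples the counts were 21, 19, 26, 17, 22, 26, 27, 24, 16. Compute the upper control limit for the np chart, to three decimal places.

35.758

p̄ = Σdᵢ / (k·n) = 198 / (9 × 500) = 0.04400
UCL = np̄ + 3·√(np̄(1−p̄)) = 22.0000 + 3 × √(22.0000×0.95600) = 22.0000 + 3 × 4.5861 = 35.7582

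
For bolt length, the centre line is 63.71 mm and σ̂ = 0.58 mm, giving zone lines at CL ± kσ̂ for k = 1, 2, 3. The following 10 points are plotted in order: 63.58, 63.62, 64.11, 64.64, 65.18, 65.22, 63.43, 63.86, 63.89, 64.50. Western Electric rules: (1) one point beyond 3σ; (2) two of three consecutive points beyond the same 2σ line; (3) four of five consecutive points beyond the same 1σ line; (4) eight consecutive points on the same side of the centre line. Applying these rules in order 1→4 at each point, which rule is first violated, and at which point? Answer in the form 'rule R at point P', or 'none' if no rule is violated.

Zone of each point (C = within 1σ̂, B = 1σ̂–2σ̂, A = 2σ̂–3σ̂, * = beyond 3σ̂; sign = side of CL): 1:-C, 2:-C, 3:+C, 4:+B, 5:+A, 6:+A, 7:-C, 8:+C, 9:+C, 10:+B
Rule 2 (two of three consecutive points beyond the same 2σ limit) is satisfied at point 6.

rule 2 at point 6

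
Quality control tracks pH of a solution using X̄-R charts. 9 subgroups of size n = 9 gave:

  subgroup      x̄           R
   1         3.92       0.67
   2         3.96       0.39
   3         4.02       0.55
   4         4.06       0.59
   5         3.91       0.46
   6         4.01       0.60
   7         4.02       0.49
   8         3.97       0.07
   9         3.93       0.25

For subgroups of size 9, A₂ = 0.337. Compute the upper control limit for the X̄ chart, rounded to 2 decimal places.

4.13

X̄̄ = (3.92 + 3.96 + 4.02 + 4.06 + 3.91 + 4.01 + 4.02 + 3.97 + 3.93) / 9 = 35.8000 / 9 = 3.9778
R̄ = (0.67 + 0.39 + 0.55 + 0.59 + 0.46 + 0.60 + 0.49 + 0.07 + 0.25) / 9 = 4.0700 / 9 = 0.4522
UCL = X̄̄ + A₂·R̄ = 3.9778 + 0.337 × 0.4522 = 4.1302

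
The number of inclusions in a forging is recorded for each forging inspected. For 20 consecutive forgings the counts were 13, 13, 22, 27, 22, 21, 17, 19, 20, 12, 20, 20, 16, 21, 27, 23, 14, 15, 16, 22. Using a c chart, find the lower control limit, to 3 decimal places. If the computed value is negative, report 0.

5.923

c̄ = (13 + 13 + 22 + 27 + 22 + 21 + 17 + 19 + 20 + 12 + 20 + 20 + 16 + 21 + 27 + 23 + 14 + 15 + 16 + 22) / 20 = 380 / 20 = 19.0000
LCL = c̄ − 3√c̄ = 19.0000 − 3 × 4.3589 = 5.9233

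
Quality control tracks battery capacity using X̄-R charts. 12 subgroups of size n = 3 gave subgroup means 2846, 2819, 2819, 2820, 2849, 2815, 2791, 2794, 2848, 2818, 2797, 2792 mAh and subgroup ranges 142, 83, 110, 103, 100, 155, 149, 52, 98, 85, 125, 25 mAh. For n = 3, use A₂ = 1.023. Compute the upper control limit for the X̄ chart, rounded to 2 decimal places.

2921.94

X̄̄ = (2846 + 2819 + 2819 + 2820 + 2849 + 2815 + 2791 + 2794 + 2848 + 2818 + 2797 + 2792) / 12 = 33808.0000 / 12 = 2817.3333
R̄ = (142 + 83 + 110 + 103 + 100 + 155 + 149 + 52 + 98 + 85 + 125 + 25) / 12 = 1227.0000 / 12 = 102.2500
UCL = X̄̄ + A₂·R̄ = 2817.3333 + 1.023 × 102.2500 = 2921.9351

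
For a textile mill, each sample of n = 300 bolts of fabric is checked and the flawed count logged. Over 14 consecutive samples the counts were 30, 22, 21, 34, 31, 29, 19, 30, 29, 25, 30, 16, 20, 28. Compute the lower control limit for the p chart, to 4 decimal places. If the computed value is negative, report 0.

0.0379

p̄ = Σdᵢ / (k·n) = 364 / (14 × 300) = 0.08667
LCL = p̄ − 3·√(p̄(1−p̄)/n) = 0.08667 − 3 × 0.01624 = 0.03794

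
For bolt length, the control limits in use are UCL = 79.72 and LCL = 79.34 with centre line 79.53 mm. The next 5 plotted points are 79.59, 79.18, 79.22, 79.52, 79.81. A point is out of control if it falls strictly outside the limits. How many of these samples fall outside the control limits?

Compare each point to [79.34, 79.72]: sample 2 = 79.18 < LCL; sample 3 = 79.22 < LCL; sample 5 = 79.81 > UCL.

3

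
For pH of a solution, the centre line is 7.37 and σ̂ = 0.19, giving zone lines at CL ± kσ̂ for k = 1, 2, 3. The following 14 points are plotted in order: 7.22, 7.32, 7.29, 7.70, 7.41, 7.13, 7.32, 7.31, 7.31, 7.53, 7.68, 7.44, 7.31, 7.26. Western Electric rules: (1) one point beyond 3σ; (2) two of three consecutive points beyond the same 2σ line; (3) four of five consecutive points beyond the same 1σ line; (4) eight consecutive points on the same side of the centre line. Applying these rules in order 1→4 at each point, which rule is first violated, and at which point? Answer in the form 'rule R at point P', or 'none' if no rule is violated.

none

Zone of each point (C = within 1σ̂, B = 1σ̂–2σ̂, A = 2σ̂–3σ̂, * = beyond 3σ̂; sign = side of CL): 1:-C, 2:-C, 3:-C, 4:+B, 5:+C, 6:-B, 7:-C, 8:-C, 9:-C, 10:+C, 11:+B, 12:+C, 13:-C, 14:-C
No rule fires across all 14 points.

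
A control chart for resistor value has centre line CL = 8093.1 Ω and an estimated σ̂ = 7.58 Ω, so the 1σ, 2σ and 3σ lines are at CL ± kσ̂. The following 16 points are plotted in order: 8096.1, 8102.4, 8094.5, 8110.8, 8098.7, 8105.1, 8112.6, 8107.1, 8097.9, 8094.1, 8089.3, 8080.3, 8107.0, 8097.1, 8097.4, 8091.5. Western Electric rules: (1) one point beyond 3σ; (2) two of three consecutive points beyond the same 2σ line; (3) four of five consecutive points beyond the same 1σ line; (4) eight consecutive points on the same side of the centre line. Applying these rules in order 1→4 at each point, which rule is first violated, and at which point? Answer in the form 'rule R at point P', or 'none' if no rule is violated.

Zone of each point (C = within 1σ̂, B = 1σ̂–2σ̂, A = 2σ̂–3σ̂, * = beyond 3σ̂; sign = side of CL): 1:+C, 2:+B, 3:+C, 4:+A, 5:+C, 6:+B, 7:+A, 8:+B, 9:+C, 10:+C, 11:-C, 12:-B, 13:+B, 14:+C, 15:+C, 16:-C
Rule 3 (four of five consecutive points beyond the same 1σ limit) is satisfied at point 8.

rule 3 at point 8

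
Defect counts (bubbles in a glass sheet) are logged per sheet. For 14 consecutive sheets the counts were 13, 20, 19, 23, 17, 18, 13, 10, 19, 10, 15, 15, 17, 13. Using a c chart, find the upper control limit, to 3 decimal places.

27.803

c̄ = (13 + 20 + 19 + 23 + 17 + 18 + 13 + 10 + 19 + 10 + 15 + 15 + 17 + 13) / 14 = 222 / 14 = 15.8571
UCL = c̄ + 3√c̄ = 15.8571 + 3 × √15.8571 = 15.8571 + 3 × 3.9821 = 27.8035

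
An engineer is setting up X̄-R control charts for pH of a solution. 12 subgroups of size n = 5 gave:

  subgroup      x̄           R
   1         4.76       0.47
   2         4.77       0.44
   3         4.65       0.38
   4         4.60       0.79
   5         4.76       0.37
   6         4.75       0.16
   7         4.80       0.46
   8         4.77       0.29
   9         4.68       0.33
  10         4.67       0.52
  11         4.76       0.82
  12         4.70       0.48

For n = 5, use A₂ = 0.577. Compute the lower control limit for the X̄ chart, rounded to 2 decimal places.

X̄̄ = (4.76 + 4.77 + 4.65 + 4.60 + 4.76 + 4.75 + 4.80 + 4.77 + 4.68 + 4.67 + 4.76 + 4.70) / 12 = 56.6700 / 12 = 4.7225
R̄ = (0.47 + 0.44 + 0.38 + 0.79 + 0.37 + 0.16 + 0.46 + 0.29 + 0.33 + 0.52 + 0.82 + 0.48) / 12 = 5.5100 / 12 = 0.4592
LCL = X̄̄ − A₂·R̄ = 4.7225 − 0.577 × 0.4592 = 4.4576

4.46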